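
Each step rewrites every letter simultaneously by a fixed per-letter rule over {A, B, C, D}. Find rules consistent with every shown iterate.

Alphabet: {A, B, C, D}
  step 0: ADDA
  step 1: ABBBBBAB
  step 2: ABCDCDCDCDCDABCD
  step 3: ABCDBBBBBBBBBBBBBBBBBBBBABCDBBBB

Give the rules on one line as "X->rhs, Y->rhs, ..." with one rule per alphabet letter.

A->AB, B->CD, C->BB, D->BB

  step 2 ⇒ step 3: ABCDCDCDCDCDABCD ⇒ AB·CD·BB·BB·BB·BB·BB·BB·BB·BB·BB·BB·AB·CD·BB·BB
    A ↦ AB
    B ↦ CD
    C ↦ BB
    D ↦ BB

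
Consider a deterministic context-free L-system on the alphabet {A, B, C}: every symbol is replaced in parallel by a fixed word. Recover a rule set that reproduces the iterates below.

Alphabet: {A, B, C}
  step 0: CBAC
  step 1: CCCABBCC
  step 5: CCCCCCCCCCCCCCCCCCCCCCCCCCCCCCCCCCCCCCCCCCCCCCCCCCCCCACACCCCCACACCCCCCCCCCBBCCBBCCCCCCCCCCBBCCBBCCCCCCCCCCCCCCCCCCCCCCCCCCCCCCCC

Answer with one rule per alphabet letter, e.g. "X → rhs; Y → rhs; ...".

A->BB, B->CA, C->CC

  step 0 ⇒ step 1: CBAC ⇒ CC·CA·BB·CC
    A ↦ BB
    B ↦ CA
    C ↦ CC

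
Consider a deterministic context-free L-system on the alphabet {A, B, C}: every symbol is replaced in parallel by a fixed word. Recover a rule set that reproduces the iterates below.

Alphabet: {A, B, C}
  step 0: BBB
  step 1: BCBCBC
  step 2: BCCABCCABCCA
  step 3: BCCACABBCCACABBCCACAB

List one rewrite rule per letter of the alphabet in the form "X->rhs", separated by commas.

  step 2 ⇒ step 3: BCCABCCABCCA ⇒ BC·CA·CA·B·BC·CA·CA·B·BC·CA·CA·B
    A ↦ B
    B ↦ BC
    C ↦ CA

A->B, B->BC, C->CA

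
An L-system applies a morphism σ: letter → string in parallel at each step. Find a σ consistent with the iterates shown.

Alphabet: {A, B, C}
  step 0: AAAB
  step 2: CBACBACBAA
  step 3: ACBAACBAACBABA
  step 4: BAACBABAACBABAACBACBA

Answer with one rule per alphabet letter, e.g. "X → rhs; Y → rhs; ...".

A->BA, B->C, C->A

  step 3 ⇒ step 4: ACBAACBAACBABA ⇒ BA·A·C·BA·BA·A·C·BA·BA·A·C·BA·C·BA
    A ↦ BA
    B ↦ C
    C ↦ A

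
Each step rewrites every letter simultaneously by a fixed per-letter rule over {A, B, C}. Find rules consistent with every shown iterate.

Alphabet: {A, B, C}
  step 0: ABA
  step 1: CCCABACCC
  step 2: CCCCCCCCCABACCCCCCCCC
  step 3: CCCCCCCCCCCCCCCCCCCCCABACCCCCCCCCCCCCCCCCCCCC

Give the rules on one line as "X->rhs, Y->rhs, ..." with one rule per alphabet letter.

A->CCC, B->ABA, C->CC

  step 2 ⇒ step 3: CCCCCCCCCABACCCCCCCCC ⇒ CC·CC·CC·CC·CC·CC·CC·CC·CC·CCC·ABA·CCC·CC·CC·CC·CC·CC·CC·CC·CC·CC
    A ↦ CCC
    B ↦ ABA
    C ↦ CC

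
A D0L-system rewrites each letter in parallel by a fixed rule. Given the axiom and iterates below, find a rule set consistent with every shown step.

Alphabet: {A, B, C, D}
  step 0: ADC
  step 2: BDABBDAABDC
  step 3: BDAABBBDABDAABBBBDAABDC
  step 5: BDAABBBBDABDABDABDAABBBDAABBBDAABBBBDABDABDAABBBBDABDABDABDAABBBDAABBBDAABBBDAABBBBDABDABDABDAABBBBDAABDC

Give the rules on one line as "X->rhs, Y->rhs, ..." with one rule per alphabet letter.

  step 2 ⇒ step 3: BDABBDAABDC ⇒ BDA·AB·B·BDA·BDA·AB·B·B·BDA·AB·DC
    A ↦ B
    B ↦ BDA
    C ↦ DC
    D ↦ AB

A->B, B->BDA, C->DC, D->AB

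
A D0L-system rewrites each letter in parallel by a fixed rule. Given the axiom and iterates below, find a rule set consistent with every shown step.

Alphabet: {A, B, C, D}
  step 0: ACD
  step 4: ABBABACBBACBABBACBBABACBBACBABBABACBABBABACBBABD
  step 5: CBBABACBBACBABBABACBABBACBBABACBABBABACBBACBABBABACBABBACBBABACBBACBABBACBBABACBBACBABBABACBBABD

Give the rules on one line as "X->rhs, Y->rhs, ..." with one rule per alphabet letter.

  step 4 ⇒ step 5: ABBABACBBACBABBACBBABACBBACBABBABACBABBABACBBABD ⇒ CB·BA·BA·CB·BA·CB·AB·BA·BA·CB·AB·BA·CB·BA·BA·CB·AB·BA·BA·CB·BA·CB·AB·BA·BA·CB·AB·BA·CB·BA·BA·CB·BA·CB·AB·BA·CB·BA·BA·CB·BA·CB·AB·BA·BA·CB·BA·BD
    A ↦ CB
    B ↦ BA
    C ↦ AB
    D ↦ BD

A->CB, B->BA, C->AB, D->BD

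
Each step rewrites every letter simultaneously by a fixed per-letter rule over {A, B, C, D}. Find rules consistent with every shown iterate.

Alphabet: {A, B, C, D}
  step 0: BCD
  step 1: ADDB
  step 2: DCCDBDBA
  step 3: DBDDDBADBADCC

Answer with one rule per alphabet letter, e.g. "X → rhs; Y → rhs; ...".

  step 2 ⇒ step 3: DCCDBDBA ⇒ DB·D·D·DB·A·DB·A·DCC
    A ↦ DCC
    B ↦ A
    C ↦ D
    D ↦ DB

A->DCC, B->A, C->D, D->DB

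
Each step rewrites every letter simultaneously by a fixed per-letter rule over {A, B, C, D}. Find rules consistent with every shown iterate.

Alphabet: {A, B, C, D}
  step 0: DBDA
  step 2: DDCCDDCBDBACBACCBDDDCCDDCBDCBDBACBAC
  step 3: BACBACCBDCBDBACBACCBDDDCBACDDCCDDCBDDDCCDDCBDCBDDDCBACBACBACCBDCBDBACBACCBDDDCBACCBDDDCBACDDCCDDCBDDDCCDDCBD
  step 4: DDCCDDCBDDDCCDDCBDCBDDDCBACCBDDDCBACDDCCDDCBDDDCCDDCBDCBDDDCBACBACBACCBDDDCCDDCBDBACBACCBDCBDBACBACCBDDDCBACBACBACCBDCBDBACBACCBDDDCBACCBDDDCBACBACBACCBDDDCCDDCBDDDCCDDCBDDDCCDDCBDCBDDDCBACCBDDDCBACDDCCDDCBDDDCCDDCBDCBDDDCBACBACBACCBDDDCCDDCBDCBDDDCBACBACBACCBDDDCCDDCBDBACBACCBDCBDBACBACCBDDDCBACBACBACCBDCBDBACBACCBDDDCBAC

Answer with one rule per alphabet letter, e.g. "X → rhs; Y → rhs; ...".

  step 3 ⇒ step 4: BACBACCBDCBDBACBACCBDDDCBACDDCCDDCBDDDCCDDCBDCBDDDCBACBACBACCBDCBDBACBACCBDDDCBACCBDDDCBACDDCCDDCBDDDCCDDCBD ⇒ DDC·CDD·CBD·DDC·CDD·CBD·CBD·DDC·BAC·CBD·DDC·BAC·DDC·CDD·CBD·DDC·CDD·CBD·CBD·DDC·BAC·BAC·BAC·CBD·DDC·CDD·CBD·BAC·BAC·CBD·CBD·BAC·BAC·CBD·DDC·BAC·BAC·BAC·CBD·CBD·BAC·BAC·CBD·DDC·BAC·CBD·DDC·BAC·BAC·BAC·CBD·DDC·CDD·CBD·DDC·CDD·CBD·DDC·CDD·CBD·CBD·DDC·BAC·CBD·DDC·BAC·DDC·CDD·CBD·DDC·CDD·CBD·CBD·DDC·BAC·BAC·BAC·CBD·DDC·CDD·CBD·CBD·DDC·BAC·BAC·BAC·CBD·DDC·CDD·CBD·BAC·BAC·CBD·CBD·BAC·BAC·CBD·DDC·BAC·BAC·BAC·CBD·CBD·BAC·BAC·CBD·DDC·BAC
    A ↦ CDD
    B ↦ DDC
    C ↦ CBD
    D ↦ BAC

A->CDD, B->DDC, C->CBD, D->BAC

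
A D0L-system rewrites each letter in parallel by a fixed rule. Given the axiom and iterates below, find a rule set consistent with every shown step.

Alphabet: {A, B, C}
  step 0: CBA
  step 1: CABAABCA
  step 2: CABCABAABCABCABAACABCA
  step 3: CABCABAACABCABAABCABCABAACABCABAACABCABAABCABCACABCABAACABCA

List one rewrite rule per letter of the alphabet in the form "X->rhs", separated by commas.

  step 2 ⇒ step 3: CABCABAABCABCABAACABCA ⇒ CA·BCA·BAA·CA·BCA·BAA·BCA·BCA·BAA·CA·BCA·BAA·CA·BCA·BAA·BCA·BCA·CA·BCA·BAA·CA·BCA
    A ↦ BCA
    B ↦ BAA
    C ↦ CA

A->BCA, B->BAA, C->CA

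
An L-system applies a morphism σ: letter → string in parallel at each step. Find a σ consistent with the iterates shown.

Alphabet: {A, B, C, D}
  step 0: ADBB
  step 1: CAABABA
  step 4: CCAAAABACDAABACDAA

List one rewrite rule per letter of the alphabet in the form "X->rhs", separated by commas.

A->C, B->BA, C->D, D->AA

  step 0 ⇒ step 1: ADBB ⇒ C·AA·BA·BA
    A ↦ C
    B ↦ BA
    D ↦ AA
    C ↦ D  (constrained at step 1)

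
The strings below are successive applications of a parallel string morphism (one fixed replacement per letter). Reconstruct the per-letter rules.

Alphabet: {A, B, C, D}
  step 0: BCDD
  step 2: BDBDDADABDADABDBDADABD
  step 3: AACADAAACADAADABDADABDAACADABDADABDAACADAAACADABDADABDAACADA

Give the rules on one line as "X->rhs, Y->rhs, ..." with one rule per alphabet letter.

A->BD, B->AAC, C->D, D->ADA

  step 2 ⇒ step 3: BDBDDADABDADABDBDADABD ⇒ AAC·ADA·AAC·ADA·ADA·BD·ADA·BD·AAC·ADA·BD·ADA·BD·AAC·ADA·AAC·ADA·BD·ADA·BD·AAC·ADA
    A ↦ BD
    B ↦ AAC
    D ↦ ADA
    C ↦ D  (constrained at step 0)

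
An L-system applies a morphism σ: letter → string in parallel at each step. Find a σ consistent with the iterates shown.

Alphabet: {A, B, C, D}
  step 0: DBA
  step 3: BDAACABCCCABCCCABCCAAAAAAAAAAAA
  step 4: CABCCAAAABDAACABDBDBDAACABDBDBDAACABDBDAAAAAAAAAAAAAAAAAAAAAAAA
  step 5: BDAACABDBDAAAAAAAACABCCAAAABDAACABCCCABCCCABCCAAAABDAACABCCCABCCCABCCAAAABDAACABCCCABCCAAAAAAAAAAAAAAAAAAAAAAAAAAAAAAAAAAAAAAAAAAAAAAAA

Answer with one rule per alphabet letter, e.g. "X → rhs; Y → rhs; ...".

  step 4 ⇒ step 5: CABCCAAAABDAACABDBDBDAACABDBDBDAACABDBDAAAAAAAAAAAAAAAAAAAAAAAA ⇒ BD·AA·CA·BD·BD·AA·AA·AA·AA·CA·BCC·AA·AA·BD·AA·CA·BCC·CA·BCC·CA·BCC·AA·AA·BD·AA·CA·BCC·CA·BCC·CA·BCC·AA·AA·BD·AA·CA·BCC·CA·BCC·AA·AA·AA·AA·AA·AA·AA·AA·AA·AA·AA·AA·AA·AA·AA·AA·AA·AA·AA·AA·AA·AA·AA·AA
    A ↦ AA
    B ↦ CA
    C ↦ BD
    D ↦ BCC

A->AA, B->CA, C->BD, D->BCC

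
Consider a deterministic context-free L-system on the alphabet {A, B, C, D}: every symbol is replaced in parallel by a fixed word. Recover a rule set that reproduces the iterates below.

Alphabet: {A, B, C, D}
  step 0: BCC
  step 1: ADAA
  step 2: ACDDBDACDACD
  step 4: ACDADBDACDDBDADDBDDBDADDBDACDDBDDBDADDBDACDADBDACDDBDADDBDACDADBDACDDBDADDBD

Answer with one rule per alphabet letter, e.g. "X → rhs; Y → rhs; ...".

A->ACD, B->AD, C->A, D->DBD

  step 1 ⇒ step 2: ADAA ⇒ ACD·DBD·ACD·ACD
    A ↦ ACD
    D ↦ DBD
  step 0 ⇒ step 1: BCC ⇒ AD·A·A
    B ↦ AD
  step 0 ⇒ step 1: BCC ⇒ AD·A·A
    C ↦ A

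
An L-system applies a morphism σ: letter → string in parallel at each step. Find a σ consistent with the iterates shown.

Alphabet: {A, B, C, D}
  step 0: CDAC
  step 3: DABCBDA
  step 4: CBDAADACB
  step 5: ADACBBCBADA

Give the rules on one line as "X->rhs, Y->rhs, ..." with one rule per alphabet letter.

  step 4 ⇒ step 5: CBDAADACB ⇒ A·DA·C·B·B·C·B·A·DA
    A ↦ B
    B ↦ DA
    C ↦ A
    D ↦ C

A->B, B->DA, C->A, D->C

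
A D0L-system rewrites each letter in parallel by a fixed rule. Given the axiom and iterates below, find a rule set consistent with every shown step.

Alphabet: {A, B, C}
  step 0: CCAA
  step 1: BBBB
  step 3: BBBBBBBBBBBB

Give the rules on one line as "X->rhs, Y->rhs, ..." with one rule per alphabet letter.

  step 0 ⇒ step 1: CCAA ⇒ B·B·B·B
    A ↦ B
    C ↦ B
    B ↦ AAC  (constrained at step 1)

A->B, B->AAC, C->B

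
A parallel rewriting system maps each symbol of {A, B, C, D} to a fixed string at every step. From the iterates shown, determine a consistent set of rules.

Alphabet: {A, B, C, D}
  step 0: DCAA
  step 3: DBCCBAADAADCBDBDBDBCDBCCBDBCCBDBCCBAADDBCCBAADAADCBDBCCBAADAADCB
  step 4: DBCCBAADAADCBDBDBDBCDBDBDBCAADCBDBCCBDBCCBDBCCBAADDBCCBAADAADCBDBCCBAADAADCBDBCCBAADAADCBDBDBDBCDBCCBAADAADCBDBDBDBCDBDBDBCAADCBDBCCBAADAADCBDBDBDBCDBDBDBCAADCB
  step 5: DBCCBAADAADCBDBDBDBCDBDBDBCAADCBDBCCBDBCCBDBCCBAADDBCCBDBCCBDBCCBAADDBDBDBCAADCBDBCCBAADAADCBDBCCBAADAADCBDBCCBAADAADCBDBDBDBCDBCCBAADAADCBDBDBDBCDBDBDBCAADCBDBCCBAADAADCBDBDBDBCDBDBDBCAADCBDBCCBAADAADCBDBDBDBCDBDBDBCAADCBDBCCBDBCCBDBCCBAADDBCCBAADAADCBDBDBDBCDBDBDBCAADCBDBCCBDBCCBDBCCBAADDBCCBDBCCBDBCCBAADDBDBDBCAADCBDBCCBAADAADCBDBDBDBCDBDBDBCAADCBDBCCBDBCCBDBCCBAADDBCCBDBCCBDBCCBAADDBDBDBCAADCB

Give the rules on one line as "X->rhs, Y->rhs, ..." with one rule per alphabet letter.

A->DB, B->CB, C->AAD, D->DBC

  step 4 ⇒ step 5: DBCCBAADAADCBDBDBDBCDBDBDBCAADCBDBCCBDBCCBDBCCBAADDBCCBAADAADCBDBCCBAADAADCBDBCCBAADAADCBDBDBDBCDBCCBAADAADCBDBDBDBCDBDBDBCAADCBDBCCBAADAADCBDBDBDBCDBDBDBCAADCB ⇒ DBC·CB·AAD·AAD·CB·DB·DB·DBC·DB·DB·DBC·AAD·CB·DBC·CB·DBC·CB·DBC·CB·AAD·DBC·CB·DBC·CB·DBC·CB·AAD·DB·DB·DBC·AAD·CB·DBC·CB·AAD·AAD·CB·DBC·CB·AAD·AAD·CB·DBC·CB·AAD·AAD·CB·DB·DB·DBC·DBC·CB·AAD·AAD·CB·DB·DB·DBC·DB·DB·DBC·AAD·CB·DBC·CB·AAD·AAD·CB·DB·DB·DBC·DB·DB·DBC·AAD·CB·DBC·CB·AAD·AAD·CB·DB·DB·DBC·DB·DB·DBC·AAD·CB·DBC·CB·DBC·CB·DBC·CB·AAD·DBC·CB·AAD·AAD·CB·DB·DB·DBC·DB·DB·DBC·AAD·CB·DBC·CB·DBC·CB·DBC·CB·AAD·DBC·CB·DBC·CB·DBC·CB·AAD·DB·DB·DBC·AAD·CB·DBC·CB·AAD·AAD·CB·DB·DB·DBC·DB·DB·DBC·AAD·CB·DBC·CB·DBC·CB·DBC·CB·AAD·DBC·CB·DBC·CB·DBC·CB·AAD·DB·DB·DBC·AAD·CB
    A ↦ DB
    B ↦ CB
    C ↦ AAD
    D ↦ DBC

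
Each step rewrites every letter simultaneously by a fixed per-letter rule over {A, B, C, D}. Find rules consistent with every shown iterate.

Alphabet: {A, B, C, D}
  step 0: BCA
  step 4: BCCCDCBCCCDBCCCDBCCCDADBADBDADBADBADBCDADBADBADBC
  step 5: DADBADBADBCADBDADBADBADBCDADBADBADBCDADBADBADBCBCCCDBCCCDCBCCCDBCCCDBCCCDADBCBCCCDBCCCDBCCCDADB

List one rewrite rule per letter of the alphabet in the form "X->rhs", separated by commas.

  step 4 ⇒ step 5: BCCCDCBCCCDBCCCDBCCCDADBADBDADBADBADBCDADBADBADBC ⇒ D·ADB·ADB·ADB·C·ADB·D·ADB·ADB·ADB·C·D·ADB·ADB·ADB·C·D·ADB·ADB·ADB·C·BCC·C·D·BCC·C·D·C·BCC·C·D·BCC·C·D·BCC·C·D·ADB·C·BCC·C·D·BCC·C·D·BCC·C·D·ADB
    A ↦ BCC
    B ↦ D
    C ↦ ADB
    D ↦ C

A->BCC, B->D, C->ADB, D->C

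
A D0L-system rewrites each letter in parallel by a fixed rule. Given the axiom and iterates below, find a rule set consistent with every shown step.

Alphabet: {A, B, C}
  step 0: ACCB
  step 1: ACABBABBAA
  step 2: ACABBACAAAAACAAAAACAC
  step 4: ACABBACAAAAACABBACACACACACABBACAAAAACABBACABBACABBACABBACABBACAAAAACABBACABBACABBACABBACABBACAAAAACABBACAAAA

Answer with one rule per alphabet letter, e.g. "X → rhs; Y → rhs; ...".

  step 1 ⇒ step 2: ACABBABBAA ⇒ AC·ABB·AC·AA·AA·AC·AA·AA·AC·AC
    A ↦ AC
    B ↦ AA
    C ↦ ABB

A->AC, B->AA, C->ABB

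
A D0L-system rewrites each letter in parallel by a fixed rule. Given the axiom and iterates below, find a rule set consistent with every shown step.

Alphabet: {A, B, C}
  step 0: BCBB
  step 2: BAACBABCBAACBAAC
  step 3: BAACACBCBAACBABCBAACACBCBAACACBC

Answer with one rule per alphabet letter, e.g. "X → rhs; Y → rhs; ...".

  step 2 ⇒ step 3: BAACBABCBAACBAAC ⇒ BA·AC·AC·BC·BA·AC·BA·BC·BA·AC·AC·BC·BA·AC·AC·BC
    A ↦ AC
    B ↦ BA
    C ↦ BC

A->AC, B->BA, C->BC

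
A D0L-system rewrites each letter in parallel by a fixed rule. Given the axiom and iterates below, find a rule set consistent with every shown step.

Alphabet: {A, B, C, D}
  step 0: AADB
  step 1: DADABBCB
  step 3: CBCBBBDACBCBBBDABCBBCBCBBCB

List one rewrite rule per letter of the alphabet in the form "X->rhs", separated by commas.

  step 0 ⇒ step 1: AADB ⇒ DA·DA·BB·CB
    A ↦ DA
    B ↦ CB
    D ↦ BB
    C ↦ B  (constrained at step 1)

A->DA, B->CB, C->B, D->BB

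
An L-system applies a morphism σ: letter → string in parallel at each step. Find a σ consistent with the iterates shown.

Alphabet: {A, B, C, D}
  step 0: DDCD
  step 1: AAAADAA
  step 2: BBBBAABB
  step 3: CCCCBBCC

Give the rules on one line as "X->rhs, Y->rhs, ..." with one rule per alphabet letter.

  step 2 ⇒ step 3: BBBBAABB ⇒ C·C·C·C·B·B·C·C
    A ↦ B
    B ↦ C
  step 0 ⇒ step 1: DDCD ⇒ AA·AA·D·AA
    C ↦ D
  step 0 ⇒ step 1: DDCD ⇒ AA·AA·D·AA
    D ↦ AA

A->B, B->C, C->D, D->AA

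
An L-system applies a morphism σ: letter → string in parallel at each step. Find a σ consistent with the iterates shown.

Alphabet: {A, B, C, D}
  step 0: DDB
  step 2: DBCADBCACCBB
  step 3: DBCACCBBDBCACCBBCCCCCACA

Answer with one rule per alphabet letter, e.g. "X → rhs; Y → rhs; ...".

  step 2 ⇒ step 3: DBCADBCACCBB ⇒ DB·CA·CC·BB·DB·CA·CC·BB·CC·CC·CA·CA
    A ↦ BB
    B ↦ CA
    C ↦ CC
    D ↦ DB

A->BB, B->CA, C->CC, D->DB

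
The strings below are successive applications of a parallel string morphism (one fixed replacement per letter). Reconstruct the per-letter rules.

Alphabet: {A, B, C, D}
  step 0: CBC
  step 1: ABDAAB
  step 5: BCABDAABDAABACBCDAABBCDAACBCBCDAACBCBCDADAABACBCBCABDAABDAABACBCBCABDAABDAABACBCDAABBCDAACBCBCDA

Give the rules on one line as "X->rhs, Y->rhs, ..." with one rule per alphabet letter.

A->BC, B->DA, C->AB, D->AC

  step 0 ⇒ step 1: CBC ⇒ AB·DA·AB
    B ↦ DA
    C ↦ AB
    A ↦ BC  (constrained at step 1)
    D ↦ AC  (constrained at step 1)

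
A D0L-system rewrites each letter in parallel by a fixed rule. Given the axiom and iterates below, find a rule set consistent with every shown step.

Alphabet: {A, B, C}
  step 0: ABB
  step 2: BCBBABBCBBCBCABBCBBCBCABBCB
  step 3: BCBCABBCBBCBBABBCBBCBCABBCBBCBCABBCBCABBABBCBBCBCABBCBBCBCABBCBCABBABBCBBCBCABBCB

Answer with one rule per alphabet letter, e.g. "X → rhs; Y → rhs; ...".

A->BAB, B->BCB, C->CAB

  step 2 ⇒ step 3: BCBBABBCBBCBCABBCBBCBCABBCB ⇒ BCB·CAB·BCB·BCB·BAB·BCB·BCB·CAB·BCB·BCB·CAB·BCB·CAB·BAB·BCB·BCB·CAB·BCB·BCB·CAB·BCB·CAB·BAB·BCB·BCB·CAB·BCB
    A ↦ BAB
    B ↦ BCB
    C ↦ CAB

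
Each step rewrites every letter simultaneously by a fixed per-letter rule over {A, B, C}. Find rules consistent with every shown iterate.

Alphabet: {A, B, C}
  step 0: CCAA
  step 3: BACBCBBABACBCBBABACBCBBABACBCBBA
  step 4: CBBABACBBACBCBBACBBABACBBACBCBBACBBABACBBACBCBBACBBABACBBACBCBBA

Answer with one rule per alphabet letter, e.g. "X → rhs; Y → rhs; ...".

A->BA, B->CB, C->BA

  step 3 ⇒ step 4: BACBCBBABACBCBBABACBCBBABACBCBBA ⇒ CB·BA·BA·CB·BA·CB·CB·BA·CB·BA·BA·CB·BA·CB·CB·BA·CB·BA·BA·CB·BA·CB·CB·BA·CB·BA·BA·CB·BA·CB·CB·BA
    A ↦ BA
    B ↦ CB
    C ↦ BA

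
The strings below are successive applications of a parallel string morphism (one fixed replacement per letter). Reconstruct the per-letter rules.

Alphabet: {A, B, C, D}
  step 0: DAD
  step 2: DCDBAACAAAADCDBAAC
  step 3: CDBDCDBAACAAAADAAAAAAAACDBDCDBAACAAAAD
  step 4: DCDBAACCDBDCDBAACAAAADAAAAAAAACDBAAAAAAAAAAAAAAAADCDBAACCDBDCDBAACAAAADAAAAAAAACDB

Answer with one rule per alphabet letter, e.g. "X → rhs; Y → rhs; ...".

  step 3 ⇒ step 4: CDBDCDBAACAAAADAAAAAAAACDBDCDBAACAAAAD ⇒ D·CDB·AAC·CDB·D·CDB·AAC·AA·AA·D·AA·AA·AA·AA·CDB·AA·AA·AA·AA·AA·AA·AA·AA·D·CDB·AAC·CDB·D·CDB·AAC·AA·AA·D·AA·AA·AA·AA·CDB
    A ↦ AA
    B ↦ AAC
    C ↦ D
    D ↦ CDB

A->AA, B->AAC, C->D, D->CDB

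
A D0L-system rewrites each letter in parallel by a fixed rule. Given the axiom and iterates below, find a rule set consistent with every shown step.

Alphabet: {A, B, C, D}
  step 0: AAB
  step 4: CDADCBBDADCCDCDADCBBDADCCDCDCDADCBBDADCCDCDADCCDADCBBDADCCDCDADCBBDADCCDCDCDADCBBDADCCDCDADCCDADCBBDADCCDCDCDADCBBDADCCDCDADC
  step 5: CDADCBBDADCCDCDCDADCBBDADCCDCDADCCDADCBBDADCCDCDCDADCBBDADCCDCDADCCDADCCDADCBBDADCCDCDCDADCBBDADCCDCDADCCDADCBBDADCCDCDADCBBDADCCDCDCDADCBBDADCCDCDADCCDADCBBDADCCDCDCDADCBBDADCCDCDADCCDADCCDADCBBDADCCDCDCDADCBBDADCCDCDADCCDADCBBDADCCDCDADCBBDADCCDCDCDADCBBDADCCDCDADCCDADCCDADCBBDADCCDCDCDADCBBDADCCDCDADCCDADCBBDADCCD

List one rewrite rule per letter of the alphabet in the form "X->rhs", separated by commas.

A->BBD, B->CD, C->CD, D->ADC

  step 4 ⇒ step 5: CDADCBBDADCCDCDADCBBDADCCDCDCDADCBBDADCCDCDADCCDADCBBDADCCDCDADCBBDADCCDCDCDADCBBDADCCDCDADCCDADCBBDADCCDCDCDADCBBDADCCDCDADC ⇒ CD·ADC·BBD·ADC·CD·CD·CD·ADC·BBD·ADC·CD·CD·ADC·CD·ADC·BBD·ADC·CD·CD·CD·ADC·BBD·ADC·CD·CD·ADC·CD·ADC·CD·ADC·BBD·ADC·CD·CD·CD·ADC·BBD·ADC·CD·CD·ADC·CD·ADC·BBD·ADC·CD·CD·ADC·BBD·ADC·CD·CD·CD·ADC·BBD·ADC·CD·CD·ADC·CD·ADC·BBD·ADC·CD·CD·CD·ADC·BBD·ADC·CD·CD·ADC·CD·ADC·CD·ADC·BBD·ADC·CD·CD·CD·ADC·BBD·ADC·CD·CD·ADC·CD·ADC·BBD·ADC·CD·CD·ADC·BBD·ADC·CD·CD·CD·ADC·BBD·ADC·CD·CD·ADC·CD·ADC·CD·ADC·BBD·ADC·CD·CD·CD·ADC·BBD·ADC·CD·CD·ADC·CD·ADC·BBD·ADC·CD
    A ↦ BBD
    B ↦ CD
    C ↦ CD
    D ↦ ADC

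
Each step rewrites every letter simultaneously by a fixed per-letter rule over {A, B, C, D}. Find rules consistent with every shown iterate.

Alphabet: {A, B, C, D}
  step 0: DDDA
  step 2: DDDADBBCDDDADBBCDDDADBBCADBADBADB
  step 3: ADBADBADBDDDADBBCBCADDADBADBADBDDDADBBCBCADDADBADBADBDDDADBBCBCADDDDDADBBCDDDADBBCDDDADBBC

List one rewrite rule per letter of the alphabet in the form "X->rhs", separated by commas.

A->DDD, B->BC, C->ADD, D->ADB

  step 2 ⇒ step 3: DDDADBBCDDDADBBCDDDADBBCADBADBADB ⇒ ADB·ADB·ADB·DDD·ADB·BC·BC·ADD·ADB·ADB·ADB·DDD·ADB·BC·BC·ADD·ADB·ADB·ADB·DDD·ADB·BC·BC·ADD·DDD·ADB·BC·DDD·ADB·BC·DDD·ADB·BC
    A ↦ DDD
    B ↦ BC
    C ↦ ADD
    D ↦ ADB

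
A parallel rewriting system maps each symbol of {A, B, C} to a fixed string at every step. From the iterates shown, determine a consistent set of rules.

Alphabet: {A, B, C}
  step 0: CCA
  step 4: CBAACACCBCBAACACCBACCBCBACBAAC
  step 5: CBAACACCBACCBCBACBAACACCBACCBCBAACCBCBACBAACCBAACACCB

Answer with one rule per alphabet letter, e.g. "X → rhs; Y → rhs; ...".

A->AC, B->A, C->CB

  step 4 ⇒ step 5: CBAACACCBCBAACACCBACCBCBACBAAC ⇒ CB·A·AC·AC·CB·AC·CB·CB·A·CB·A·AC·AC·CB·AC·CB·CB·A·AC·CB·CB·A·CB·A·AC·CB·A·AC·AC·CB
    A ↦ AC
    B ↦ A
    C ↦ CB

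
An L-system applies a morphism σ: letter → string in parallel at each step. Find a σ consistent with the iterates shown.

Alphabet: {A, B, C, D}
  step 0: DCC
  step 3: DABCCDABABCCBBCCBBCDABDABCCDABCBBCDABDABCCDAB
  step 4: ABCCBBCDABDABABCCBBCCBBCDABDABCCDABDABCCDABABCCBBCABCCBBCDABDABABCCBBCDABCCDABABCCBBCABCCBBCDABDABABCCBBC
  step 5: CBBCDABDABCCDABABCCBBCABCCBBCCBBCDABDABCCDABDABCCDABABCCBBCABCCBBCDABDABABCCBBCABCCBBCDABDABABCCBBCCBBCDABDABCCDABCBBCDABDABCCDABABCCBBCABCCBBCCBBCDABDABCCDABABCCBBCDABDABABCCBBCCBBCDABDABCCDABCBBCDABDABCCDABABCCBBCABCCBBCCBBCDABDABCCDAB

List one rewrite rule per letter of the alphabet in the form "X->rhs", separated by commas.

A->CBB, B->C, C->DAB, D->ABC

  step 4 ⇒ step 5: ABCCBBCDABDABABCCBBCCBBCDABDABCCDABDABCCDABABCCBBCABCCBBCDABDABABCCBBCDABCCDABABCCBBCABCCBBCDABDABABCCBBC ⇒ CBB·C·DAB·DAB·C·C·DAB·ABC·CBB·C·ABC·CBB·C·CBB·C·DAB·DAB·C·C·DAB·DAB·C·C·DAB·ABC·CBB·C·ABC·CBB·C·DAB·DAB·ABC·CBB·C·ABC·CBB·C·DAB·DAB·ABC·CBB·C·CBB·C·DAB·DAB·C·C·DAB·CBB·C·DAB·DAB·C·C·DAB·ABC·CBB·C·ABC·CBB·C·CBB·C·DAB·DAB·C·C·DAB·ABC·CBB·C·DAB·DAB·ABC·CBB·C·CBB·C·DAB·DAB·C·C·DAB·CBB·C·DAB·DAB·C·C·DAB·ABC·CBB·C·ABC·CBB·C·CBB·C·DAB·DAB·C·C·DAB
    A ↦ CBB
    B ↦ C
    C ↦ DAB
    D ↦ ABC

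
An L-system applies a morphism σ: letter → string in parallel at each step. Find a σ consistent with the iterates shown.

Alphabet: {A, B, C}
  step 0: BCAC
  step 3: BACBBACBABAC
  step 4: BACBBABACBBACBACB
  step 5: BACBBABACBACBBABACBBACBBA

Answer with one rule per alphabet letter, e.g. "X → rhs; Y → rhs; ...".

  step 4 ⇒ step 5: BACBBABACBBACBACB ⇒ BA·C·B·BA·BA·C·BA·C·B·BA·BA·C·B·BA·C·B·BA
    A ↦ C
    B ↦ BA
    C ↦ B

A->C, B->BA, C->B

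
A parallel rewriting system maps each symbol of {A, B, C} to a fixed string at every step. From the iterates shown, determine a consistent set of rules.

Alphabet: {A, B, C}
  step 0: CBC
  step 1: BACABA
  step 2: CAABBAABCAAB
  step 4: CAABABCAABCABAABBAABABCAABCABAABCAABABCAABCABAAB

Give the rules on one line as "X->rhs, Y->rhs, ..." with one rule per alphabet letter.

  step 1 ⇒ step 2: BACABA ⇒ CA·AB·BA·AB·CA·AB
    A ↦ AB
    B ↦ CA
    C ↦ BA

A->AB, B->CA, C->BA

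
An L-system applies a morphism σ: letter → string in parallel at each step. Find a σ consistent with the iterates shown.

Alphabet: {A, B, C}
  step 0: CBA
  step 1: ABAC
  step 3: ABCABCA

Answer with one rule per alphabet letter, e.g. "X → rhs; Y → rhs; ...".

A->C, B->A, C->AB

  step 0 ⇒ step 1: CBA ⇒ AB·A·C
    A ↦ C
    B ↦ A
    C ↦ AB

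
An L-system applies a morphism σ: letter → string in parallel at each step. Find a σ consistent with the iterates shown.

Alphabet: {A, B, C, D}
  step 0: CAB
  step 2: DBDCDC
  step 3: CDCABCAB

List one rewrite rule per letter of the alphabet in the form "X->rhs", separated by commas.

A->DB, B->D, C->AB, D->C

  step 2 ⇒ step 3: DBDCDC ⇒ C·D·C·AB·C·AB
    B ↦ D
    C ↦ AB
    D ↦ C
    A ↦ DB  (constrained at step 0)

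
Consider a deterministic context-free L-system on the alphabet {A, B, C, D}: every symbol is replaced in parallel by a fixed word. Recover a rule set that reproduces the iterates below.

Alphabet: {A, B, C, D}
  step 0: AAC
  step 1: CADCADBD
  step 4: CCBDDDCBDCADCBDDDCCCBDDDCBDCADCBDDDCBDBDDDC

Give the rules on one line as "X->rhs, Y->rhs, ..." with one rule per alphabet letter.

  step 0 ⇒ step 1: AAC ⇒ CAD·CAD·BD
    A ↦ CAD
    C ↦ BD
    B ↦ DD  (constrained at step 1)
    D ↦ C  (constrained at step 1)

A->CAD, B->DD, C->BD, D->C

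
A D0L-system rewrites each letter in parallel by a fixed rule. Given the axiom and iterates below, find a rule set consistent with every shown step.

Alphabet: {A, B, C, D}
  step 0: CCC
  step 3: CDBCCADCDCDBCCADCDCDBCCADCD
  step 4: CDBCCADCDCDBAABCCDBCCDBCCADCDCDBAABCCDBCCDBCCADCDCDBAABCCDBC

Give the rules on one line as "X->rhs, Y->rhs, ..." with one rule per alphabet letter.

  step 3 ⇒ step 4: CDBCCADCDCDBCCADCDCDBCCADCD ⇒ CD·BC·CAD·CD·CD·BAA·BC·CD·BC·CD·BC·CAD·CD·CD·BAA·BC·CD·BC·CD·BC·CAD·CD·CD·BAA·BC·CD·BC
    A ↦ BAA
    B ↦ CAD
    C ↦ CD
    D ↦ BC

A->BAA, B->CAD, C->CD, D->BC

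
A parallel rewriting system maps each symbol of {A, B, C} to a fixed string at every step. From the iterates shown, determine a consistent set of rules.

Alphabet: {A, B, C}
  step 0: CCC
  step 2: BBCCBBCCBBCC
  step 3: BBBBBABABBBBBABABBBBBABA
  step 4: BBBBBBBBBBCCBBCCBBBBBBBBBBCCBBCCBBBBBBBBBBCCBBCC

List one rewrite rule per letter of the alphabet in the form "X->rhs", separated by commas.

A->CC, B->BB, C->BA

  step 3 ⇒ step 4: BBBBBABABBBBBABABBBBBABA ⇒ BB·BB·BB·BB·BB·CC·BB·CC·BB·BB·BB·BB·BB·CC·BB·CC·BB·BB·BB·BB·BB·CC·BB·CC
    A ↦ CC
    B ↦ BB
  step 2 ⇒ step 3: BBCCBBCCBBCC ⇒ BB·BB·BA·BA·BB·BB·BA·BA·BB·BB·BA·BA
    C ↦ BA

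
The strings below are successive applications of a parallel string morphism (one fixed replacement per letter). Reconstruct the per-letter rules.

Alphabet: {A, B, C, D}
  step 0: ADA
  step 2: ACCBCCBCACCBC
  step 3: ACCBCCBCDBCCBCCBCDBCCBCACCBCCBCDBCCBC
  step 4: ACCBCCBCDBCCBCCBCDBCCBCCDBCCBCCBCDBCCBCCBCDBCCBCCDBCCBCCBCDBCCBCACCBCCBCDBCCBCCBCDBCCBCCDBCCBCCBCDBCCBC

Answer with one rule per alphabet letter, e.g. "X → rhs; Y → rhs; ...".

A->AC, B->DBC, C->CBC, D->C

  step 3 ⇒ step 4: ACCBCCBCDBCCBCCBCDBCCBCACCBCCBCDBCCBC ⇒ AC·CBC·CBC·DBC·CBC·CBC·DBC·CBC·C·DBC·CBC·CBC·DBC·CBC·CBC·DBC·CBC·C·DBC·CBC·CBC·DBC·CBC·AC·CBC·CBC·DBC·CBC·CBC·DBC·CBC·C·DBC·CBC·CBC·DBC·CBC
    A ↦ AC
    B ↦ DBC
    C ↦ CBC
    D ↦ C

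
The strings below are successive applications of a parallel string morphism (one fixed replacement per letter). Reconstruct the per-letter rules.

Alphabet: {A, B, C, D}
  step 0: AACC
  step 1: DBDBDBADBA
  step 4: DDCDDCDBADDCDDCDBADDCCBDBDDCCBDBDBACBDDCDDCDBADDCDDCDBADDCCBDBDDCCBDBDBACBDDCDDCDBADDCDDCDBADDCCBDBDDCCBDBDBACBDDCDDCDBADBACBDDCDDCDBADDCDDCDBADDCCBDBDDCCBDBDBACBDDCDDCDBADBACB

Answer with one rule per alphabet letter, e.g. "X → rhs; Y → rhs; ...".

A->DB, B->CB, C->DBA, D->DDC

  step 0 ⇒ step 1: AACC ⇒ DB·DB·DBA·DBA
    A ↦ DB
    C ↦ DBA
    B ↦ CB  (constrained at step 1)
    D ↦ DDC  (constrained at step 1)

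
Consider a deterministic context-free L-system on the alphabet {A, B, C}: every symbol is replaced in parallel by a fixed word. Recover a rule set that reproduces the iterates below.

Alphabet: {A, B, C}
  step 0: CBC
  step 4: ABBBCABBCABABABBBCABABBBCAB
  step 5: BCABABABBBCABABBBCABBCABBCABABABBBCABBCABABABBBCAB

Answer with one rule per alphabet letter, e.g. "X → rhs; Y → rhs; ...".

  step 4 ⇒ step 5: ABBBCABBCABABABBBCABABBBCAB ⇒ BC·AB·AB·AB·B·BC·AB·AB·B·BC·AB·BC·AB·BC·AB·AB·AB·B·BC·AB·BC·AB·AB·AB·B·BC·AB
    A ↦ BC
    B ↦ AB
    C ↦ B

A->BC, B->AB, C->B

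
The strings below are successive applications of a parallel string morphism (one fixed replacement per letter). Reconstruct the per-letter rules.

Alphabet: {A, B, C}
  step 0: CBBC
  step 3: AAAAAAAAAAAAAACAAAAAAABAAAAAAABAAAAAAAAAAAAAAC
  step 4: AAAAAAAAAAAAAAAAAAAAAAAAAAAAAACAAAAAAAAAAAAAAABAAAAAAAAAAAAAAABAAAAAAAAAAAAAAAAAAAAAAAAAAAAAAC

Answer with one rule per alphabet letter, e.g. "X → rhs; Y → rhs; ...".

  step 3 ⇒ step 4: AAAAAAAAAAAAAACAAAAAAABAAAAAAABAAAAAAAAAAAAAAC ⇒ AA·AA·AA·AA·AA·AA·AA·AA·AA·AA·AA·AA·AA·AA·AAC·AA·AA·AA·AA·AA·AA·AA·AB·AA·AA·AA·AA·AA·AA·AA·AB·AA·AA·AA·AA·AA·AA·AA·AA·AA·AA·AA·AA·AA·AA·AAC
    A ↦ AA
    B ↦ AB
    C ↦ AAC

A->AA, B->AB, C->AAC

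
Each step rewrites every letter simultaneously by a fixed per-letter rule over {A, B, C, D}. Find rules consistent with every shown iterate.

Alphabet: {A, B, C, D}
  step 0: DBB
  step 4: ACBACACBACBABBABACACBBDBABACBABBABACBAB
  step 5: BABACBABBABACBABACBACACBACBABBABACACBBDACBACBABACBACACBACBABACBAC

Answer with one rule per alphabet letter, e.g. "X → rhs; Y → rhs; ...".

A->B, B->AC, C->AB, D->BBD

  step 4 ⇒ step 5: ACBACACBACBABBABACACBBDBABACBABBABACBAB ⇒ B·AB·AC·B·AB·B·AB·AC·B·AB·AC·B·AC·AC·B·AC·B·AB·B·AB·AC·AC·BBD·AC·B·AC·B·AB·AC·B·AC·AC·B·AC·B·AB·AC·B·AC
    A ↦ B
    B ↦ AC
    C ↦ AB
    D ↦ BBD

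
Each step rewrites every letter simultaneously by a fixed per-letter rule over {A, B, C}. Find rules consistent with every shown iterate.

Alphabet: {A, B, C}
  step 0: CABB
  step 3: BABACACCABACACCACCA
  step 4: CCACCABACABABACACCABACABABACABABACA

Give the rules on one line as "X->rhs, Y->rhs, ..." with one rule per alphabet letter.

A->CA, B->C, C->BA

  step 3 ⇒ step 4: BABACACCABACACCACCA ⇒ C·CA·C·CA·BA·CA·BA·BA·CA·C·CA·BA·CA·BA·BA·CA·BA·BA·CA
    A ↦ CA
    B ↦ C
    C ↦ BA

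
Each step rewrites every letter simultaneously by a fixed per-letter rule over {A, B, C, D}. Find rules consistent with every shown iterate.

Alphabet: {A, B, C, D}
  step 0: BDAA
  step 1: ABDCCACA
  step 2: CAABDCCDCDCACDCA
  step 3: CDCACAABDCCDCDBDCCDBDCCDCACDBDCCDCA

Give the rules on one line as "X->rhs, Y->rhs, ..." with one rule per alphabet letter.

  step 2 ⇒ step 3: CAABDCCDCDCACDCA ⇒ CD·CA·CA·A·BDC·CD·CD·BDC·CD·BDC·CD·CA·CD·BDC·CD·CA
    A ↦ CA
    B ↦ A
    C ↦ CD
    D ↦ BDC

A->CA, B->A, C->CD, D->BDC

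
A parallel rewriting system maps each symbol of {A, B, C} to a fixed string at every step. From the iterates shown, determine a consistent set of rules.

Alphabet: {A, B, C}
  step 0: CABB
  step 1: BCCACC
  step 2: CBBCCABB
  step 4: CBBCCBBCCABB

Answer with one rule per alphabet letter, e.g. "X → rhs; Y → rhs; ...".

  step 1 ⇒ step 2: BCCACC ⇒ C·B·B·CCA·B·B
    A ↦ CCA
    B ↦ C
    C ↦ B

A->CCA, B->C, C->B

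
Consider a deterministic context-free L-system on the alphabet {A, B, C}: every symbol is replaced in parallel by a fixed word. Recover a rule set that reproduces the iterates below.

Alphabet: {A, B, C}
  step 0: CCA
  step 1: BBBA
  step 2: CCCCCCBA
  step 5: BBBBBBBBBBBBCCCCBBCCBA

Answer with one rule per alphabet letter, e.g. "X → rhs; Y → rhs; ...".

  step 1 ⇒ step 2: BBBA ⇒ CC·CC·CC·BA
    A ↦ BA
    B ↦ CC
  step 0 ⇒ step 1: CCA ⇒ B·B·BA
    C ↦ B

A->BA, B->CC, C->B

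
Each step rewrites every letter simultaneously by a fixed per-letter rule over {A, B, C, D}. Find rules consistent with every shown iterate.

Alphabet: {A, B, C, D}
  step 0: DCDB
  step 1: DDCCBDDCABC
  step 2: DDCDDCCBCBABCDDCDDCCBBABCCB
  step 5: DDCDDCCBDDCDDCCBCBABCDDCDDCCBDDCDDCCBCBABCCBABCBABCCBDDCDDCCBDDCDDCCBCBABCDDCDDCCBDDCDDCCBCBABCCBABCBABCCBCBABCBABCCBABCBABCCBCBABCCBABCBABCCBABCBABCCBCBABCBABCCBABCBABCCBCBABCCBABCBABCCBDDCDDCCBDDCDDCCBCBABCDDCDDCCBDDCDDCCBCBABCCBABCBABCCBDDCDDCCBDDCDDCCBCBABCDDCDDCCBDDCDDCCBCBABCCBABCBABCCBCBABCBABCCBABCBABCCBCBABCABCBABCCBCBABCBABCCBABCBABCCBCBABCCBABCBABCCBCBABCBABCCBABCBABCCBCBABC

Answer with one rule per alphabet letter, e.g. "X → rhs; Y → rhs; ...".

A->B, B->ABC, C->CB, D->DDC

  step 1 ⇒ step 2: DDCCBDDCABC ⇒ DDC·DDC·CB·CB·ABC·DDC·DDC·CB·B·ABC·CB
    A ↦ B
    B ↦ ABC
    C ↦ CB
    D ↦ DDC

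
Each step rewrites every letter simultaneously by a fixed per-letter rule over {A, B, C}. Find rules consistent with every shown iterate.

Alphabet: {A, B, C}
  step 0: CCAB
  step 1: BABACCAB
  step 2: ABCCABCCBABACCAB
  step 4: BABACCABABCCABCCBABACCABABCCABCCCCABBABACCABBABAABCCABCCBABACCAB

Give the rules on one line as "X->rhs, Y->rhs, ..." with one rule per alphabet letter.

  step 1 ⇒ step 2: BABACCAB ⇒ AB·CC·AB·CC·BA·BA·CC·AB
    A ↦ CC
    B ↦ AB
    C ↦ BA

A->CC, B->AB, C->BA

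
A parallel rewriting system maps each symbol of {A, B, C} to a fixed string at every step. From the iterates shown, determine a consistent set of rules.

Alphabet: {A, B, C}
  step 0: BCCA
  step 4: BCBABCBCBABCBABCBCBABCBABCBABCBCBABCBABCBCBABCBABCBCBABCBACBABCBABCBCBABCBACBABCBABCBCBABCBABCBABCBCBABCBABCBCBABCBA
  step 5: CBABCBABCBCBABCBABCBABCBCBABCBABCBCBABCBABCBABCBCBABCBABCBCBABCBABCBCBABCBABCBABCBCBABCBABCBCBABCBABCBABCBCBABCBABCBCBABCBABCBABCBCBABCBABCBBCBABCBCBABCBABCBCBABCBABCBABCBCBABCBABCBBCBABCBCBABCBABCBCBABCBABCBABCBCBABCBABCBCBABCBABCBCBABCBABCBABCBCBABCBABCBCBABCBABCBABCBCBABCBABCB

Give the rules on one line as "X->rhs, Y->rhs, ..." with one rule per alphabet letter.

  step 4 ⇒ step 5: BCBABCBCBABCBABCBCBABCBABCBABCBCBABCBABCBCBABCBABCBCBABCBACBABCBABCBCBABCBACBABCBABCBCBABCBABCBABCBCBABCBABCBCBABCBA ⇒ CBA·B·CBA·BCB·CBA·B·CBA·B·CBA·BCB·CBA·B·CBA·BCB·CBA·B·CBA·B·CBA·BCB·CBA·B·CBA·BCB·CBA·B·CBA·BCB·CBA·B·CBA·B·CBA·BCB·CBA·B·CBA·BCB·CBA·B·CBA·B·CBA·BCB·CBA·B·CBA·BCB·CBA·B·CBA·B·CBA·BCB·CBA·B·CBA·BCB·B·CBA·BCB·CBA·B·CBA·BCB·CBA·B·CBA·B·CBA·BCB·CBA·B·CBA·BCB·B·CBA·BCB·CBA·B·CBA·BCB·CBA·B·CBA·B·CBA·BCB·CBA·B·CBA·BCB·CBA·B·CBA·BCB·CBA·B·CBA·B·CBA·BCB·CBA·B·CBA·BCB·CBA·B·CBA·B·CBA·BCB·CBA·B·CBA·BCB
    A ↦ BCB
    B ↦ CBA
    C ↦ B

A->BCB, B->CBA, C->B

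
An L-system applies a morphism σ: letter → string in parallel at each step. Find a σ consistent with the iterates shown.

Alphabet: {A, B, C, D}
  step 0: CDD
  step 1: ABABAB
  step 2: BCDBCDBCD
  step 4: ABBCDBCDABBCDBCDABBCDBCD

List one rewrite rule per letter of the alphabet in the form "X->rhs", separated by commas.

A->BC, B->D, C->AB, D->AB

  step 1 ⇒ step 2: ABABAB ⇒ BC·D·BC·D·BC·D
    A ↦ BC
    B ↦ D
  step 0 ⇒ step 1: CDD ⇒ AB·AB·AB
    C ↦ AB
  step 0 ⇒ step 1: CDD ⇒ AB·AB·AB
    D ↦ AB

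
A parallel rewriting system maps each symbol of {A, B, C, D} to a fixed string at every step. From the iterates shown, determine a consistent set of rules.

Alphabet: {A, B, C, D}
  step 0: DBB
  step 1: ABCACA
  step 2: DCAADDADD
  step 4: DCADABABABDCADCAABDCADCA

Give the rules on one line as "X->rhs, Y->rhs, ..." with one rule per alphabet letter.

A->D, B->CA, C->AD, D->AB

  step 1 ⇒ step 2: ABCACA ⇒ D·CA·AD·D·AD·D
    A ↦ D
    B ↦ CA
    C ↦ AD
  step 0 ⇒ step 1: DBB ⇒ AB·CA·CA
    D ↦ AB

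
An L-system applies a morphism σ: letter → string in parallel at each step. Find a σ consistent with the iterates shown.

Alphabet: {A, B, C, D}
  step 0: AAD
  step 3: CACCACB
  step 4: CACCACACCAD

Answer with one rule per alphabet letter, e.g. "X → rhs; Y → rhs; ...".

  step 3 ⇒ step 4: CACCACB ⇒ CA·C·CA·CA·C·CA·D
    A ↦ C
    B ↦ D
    C ↦ CA
    D ↦ B  (constrained at step 0)

A->C, B->D, C->CA, D->B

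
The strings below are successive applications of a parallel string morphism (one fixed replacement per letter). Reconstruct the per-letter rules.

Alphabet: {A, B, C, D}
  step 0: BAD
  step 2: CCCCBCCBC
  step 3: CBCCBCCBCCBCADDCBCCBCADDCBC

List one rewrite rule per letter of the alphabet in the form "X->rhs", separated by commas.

  step 2 ⇒ step 3: CCCCBCCBC ⇒ CBC·CBC·CBC·CBC·ADD·CBC·CBC·ADD·CBC
    B ↦ ADD
    C ↦ CBC
    A ↦ C  (constrained at step 0)
    D ↦ C  (constrained at step 0)

A->C, B->ADD, C->CBC, D->C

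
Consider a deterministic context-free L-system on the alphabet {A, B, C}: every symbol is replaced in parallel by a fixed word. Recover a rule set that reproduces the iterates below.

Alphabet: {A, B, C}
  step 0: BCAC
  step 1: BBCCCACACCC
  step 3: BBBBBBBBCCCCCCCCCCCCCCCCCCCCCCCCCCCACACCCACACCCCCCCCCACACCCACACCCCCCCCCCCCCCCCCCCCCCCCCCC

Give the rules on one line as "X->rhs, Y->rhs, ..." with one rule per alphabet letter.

A->ACA, B->BB, C->CCC

  step 0 ⇒ step 1: BCAC ⇒ BB·CCC·ACA·CCC
    A ↦ ACA
    B ↦ BB
    C ↦ CCC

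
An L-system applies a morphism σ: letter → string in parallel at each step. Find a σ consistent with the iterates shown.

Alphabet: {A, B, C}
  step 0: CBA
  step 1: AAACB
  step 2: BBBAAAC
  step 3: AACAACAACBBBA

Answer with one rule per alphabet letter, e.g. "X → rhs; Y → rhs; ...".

  step 2 ⇒ step 3: BBBAAAC ⇒ AAC·AAC·AAC·B·B·B·A
    A ↦ B
    B ↦ AAC
    C ↦ A

A->B, B->AAC, C->A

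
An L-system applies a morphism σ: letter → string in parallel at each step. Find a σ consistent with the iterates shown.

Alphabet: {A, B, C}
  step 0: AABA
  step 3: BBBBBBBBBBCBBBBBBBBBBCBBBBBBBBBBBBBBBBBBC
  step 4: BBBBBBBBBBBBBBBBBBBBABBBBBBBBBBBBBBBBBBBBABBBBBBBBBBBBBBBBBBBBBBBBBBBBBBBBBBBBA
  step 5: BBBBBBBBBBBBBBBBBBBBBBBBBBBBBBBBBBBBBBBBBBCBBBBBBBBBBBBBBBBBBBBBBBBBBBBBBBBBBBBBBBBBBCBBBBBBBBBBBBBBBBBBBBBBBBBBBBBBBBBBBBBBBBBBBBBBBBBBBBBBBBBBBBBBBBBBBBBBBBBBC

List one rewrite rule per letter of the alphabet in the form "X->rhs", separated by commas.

A->BBC, B->BB, C->A

  step 4 ⇒ step 5: BBBBBBBBBBBBBBBBBBBBABBBBBBBBBBBBBBBBBBBBABBBBBBBBBBBBBBBBBBBBBBBBBBBBBBBBBBBBA ⇒ BB·BB·BB·BB·BB·BB·BB·BB·BB·BB·BB·BB·BB·BB·BB·BB·BB·BB·BB·BB·BBC·BB·BB·BB·BB·BB·BB·BB·BB·BB·BB·BB·BB·BB·BB·BB·BB·BB·BB·BB·BB·BBC·BB·BB·BB·BB·BB·BB·BB·BB·BB·BB·BB·BB·BB·BB·BB·BB·BB·BB·BB·BB·BB·BB·BB·BB·BB·BB·BB·BB·BB·BB·BB·BB·BB·BB·BB·BB·BBC
    A ↦ BBC
    B ↦ BB
  step 3 ⇒ step 4: BBBBBBBBBBCBBBBBBBBBBCBBBBBBBBBBBBBBBBBBC ⇒ BB·BB·BB·BB·BB·BB·BB·BB·BB·BB·A·BB·BB·BB·BB·BB·BB·BB·BB·BB·BB·A·BB·BB·BB·BB·BB·BB·BB·BB·BB·BB·BB·BB·BB·BB·BB·BB·BB·BB·A
    C ↦ A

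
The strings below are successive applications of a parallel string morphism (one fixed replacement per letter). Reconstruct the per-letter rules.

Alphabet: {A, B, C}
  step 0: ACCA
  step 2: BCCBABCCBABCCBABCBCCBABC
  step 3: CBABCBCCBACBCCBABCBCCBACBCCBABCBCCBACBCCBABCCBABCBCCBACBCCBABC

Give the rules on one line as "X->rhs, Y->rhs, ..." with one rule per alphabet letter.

A->CBC, B->CBA, C->BC

  step 2 ⇒ step 3: BCCBABCCBABCCBABCBCCBABC ⇒ CBA·BC·BC·CBA·CBC·CBA·BC·BC·CBA·CBC·CBA·BC·BC·CBA·CBC·CBA·BC·CBA·BC·BC·CBA·CBC·CBA·BC
    A ↦ CBC
    B ↦ CBA
    C ↦ BC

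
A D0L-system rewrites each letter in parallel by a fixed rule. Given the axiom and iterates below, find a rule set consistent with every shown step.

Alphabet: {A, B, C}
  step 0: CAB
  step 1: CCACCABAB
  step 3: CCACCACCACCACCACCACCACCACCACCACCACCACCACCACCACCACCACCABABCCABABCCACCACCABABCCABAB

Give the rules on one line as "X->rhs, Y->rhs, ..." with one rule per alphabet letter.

  step 0 ⇒ step 1: CAB ⇒ CCA·CCA·BAB
    A ↦ CCA
    B ↦ BAB
    C ↦ CCA

A->CCA, B->BAB, C->CCA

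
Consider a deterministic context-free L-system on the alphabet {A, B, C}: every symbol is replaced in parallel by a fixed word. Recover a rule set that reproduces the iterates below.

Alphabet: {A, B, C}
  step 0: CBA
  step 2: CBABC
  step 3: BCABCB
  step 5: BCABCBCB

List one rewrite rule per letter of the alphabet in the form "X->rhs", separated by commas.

  step 2 ⇒ step 3: CBABC ⇒ B·C·AB·C·B
    A ↦ AB
    B ↦ C
    C ↦ B

A->AB, B->C, C->B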